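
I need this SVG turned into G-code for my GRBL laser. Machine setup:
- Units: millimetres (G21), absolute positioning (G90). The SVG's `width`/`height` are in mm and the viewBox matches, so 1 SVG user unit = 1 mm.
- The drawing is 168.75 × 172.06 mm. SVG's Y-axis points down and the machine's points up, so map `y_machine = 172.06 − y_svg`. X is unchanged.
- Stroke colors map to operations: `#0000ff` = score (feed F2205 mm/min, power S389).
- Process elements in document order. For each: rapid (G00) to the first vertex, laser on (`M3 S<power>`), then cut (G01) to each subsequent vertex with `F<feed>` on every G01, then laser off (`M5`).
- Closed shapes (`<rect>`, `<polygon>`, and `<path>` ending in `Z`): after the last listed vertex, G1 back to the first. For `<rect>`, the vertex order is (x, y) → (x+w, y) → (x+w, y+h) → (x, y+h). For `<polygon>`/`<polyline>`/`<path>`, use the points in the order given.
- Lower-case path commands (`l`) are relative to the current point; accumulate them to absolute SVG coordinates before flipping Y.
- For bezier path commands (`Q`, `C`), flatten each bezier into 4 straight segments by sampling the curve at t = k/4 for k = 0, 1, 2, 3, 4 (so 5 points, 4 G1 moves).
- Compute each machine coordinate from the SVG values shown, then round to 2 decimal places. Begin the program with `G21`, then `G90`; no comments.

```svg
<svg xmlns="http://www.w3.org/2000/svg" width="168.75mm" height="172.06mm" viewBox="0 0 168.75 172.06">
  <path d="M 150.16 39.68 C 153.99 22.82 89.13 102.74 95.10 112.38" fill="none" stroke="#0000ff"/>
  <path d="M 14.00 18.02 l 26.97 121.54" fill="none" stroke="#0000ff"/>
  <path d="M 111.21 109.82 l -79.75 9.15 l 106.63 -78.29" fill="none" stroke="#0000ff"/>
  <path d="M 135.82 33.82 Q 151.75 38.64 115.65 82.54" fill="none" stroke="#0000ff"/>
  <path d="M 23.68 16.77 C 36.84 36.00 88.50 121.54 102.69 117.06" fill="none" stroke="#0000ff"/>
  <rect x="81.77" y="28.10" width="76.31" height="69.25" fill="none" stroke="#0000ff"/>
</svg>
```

G21
G90
G00 X150.16 Y132.38
M3 S389
G01 X142.33 Y129.49 F2205
G01 X121.83 Y105.97 F2205
G01 X101.72 Y77.48 F2205
G01 X95.10 Y59.68 F2205
M5
G00 X14.00 Y154.04
M3 S389
G01 X40.97 Y32.50 F2205
M5
G00 X111.21 Y62.24
M3 S389
G01 X31.46 Y53.09 F2205
G01 X138.09 Y131.38 F2205
M5
G00 X135.82 Y138.24
M3 S389
G01 X140.53 Y133.39 F2205
G01 X138.74 Y123.65 F2205
G01 X130.45 Y109.03 F2205
G01 X115.65 Y89.52 F2205
M5
G00 X23.68 Y155.29
M3 S389
G01 X39.58 Y130.88 F2205
G01 X62.80 Y96.25 F2205
G01 X86.21 Y66.08 F2205
G01 X102.69 Y55.00 F2205
M5
G00 X81.77 Y143.96
M3 S389
G01 X158.08 Y143.96 F2205
G01 X158.08 Y74.71 F2205
G01 X81.77 Y74.71 F2205
G01 X81.77 Y143.96 F2205
M5

viewBox `0 0 168.75 172.06` with mm width/height → 1 unit = 1 mm. Flip: y_m = 172.06 − y_svg.

**Shape 1** — `<path>` cubic bezier, stroke `#0000ff` → score (S389, F2205). Control points (SVG): P0=(150.16,39.68), P1=(153.99,22.82), P2=(89.13,102.74), P3=(95.10,112.38); sampled at t=k/4. Machine vertices: (150.16,132.38) → (142.33,129.49) → (121.83,105.97) → (101.72,77.48) → (95.10,59.68). Open path.

**Shape 2** — `<path>` line segment, stroke `#0000ff` → score (S389, F2205). Machine vertices: (14.00,154.04) → (40.97,32.50). Open path.

**Shape 3** — `<path>` open polyline, stroke `#0000ff` → score (S389, F2205). Machine vertices: (111.21,62.24) → (31.46,53.09) → (138.09,131.38). Open path.

**Shape 4** — `<path>` quadratic bezier, stroke `#0000ff` → score (S389, F2205). Control points (SVG): P0=(135.82,33.82), P1=(151.75,38.64), P2=(115.65,82.54); sampled at t=k/4. Machine vertices: (135.82,138.24) → (140.53,133.39) → (138.74,123.65) → (130.45,109.03) → (115.65,89.52). Open path.

**Shape 5** — `<path>` cubic bezier, stroke `#0000ff` → score (S389, F2205). Control points (SVG): P0=(23.68,16.77), P1=(36.84,36.00), P2=(88.50,121.54), P3=(102.69,117.06); sampled at t=k/4. Machine vertices: (23.68,155.29) → (39.58,130.88) → (62.80,96.25) → (86.21,66.08) → (102.69,55.00). Open path.

**Shape 6** — `<rect>` rectangle, stroke `#0000ff` → score (S389, F2205). Machine vertices: (81.77,143.96) → (158.08,143.96) → (158.08,74.71) → (81.77,74.71) → (81.77,143.96). Closed: final G1 returns to the first vertex.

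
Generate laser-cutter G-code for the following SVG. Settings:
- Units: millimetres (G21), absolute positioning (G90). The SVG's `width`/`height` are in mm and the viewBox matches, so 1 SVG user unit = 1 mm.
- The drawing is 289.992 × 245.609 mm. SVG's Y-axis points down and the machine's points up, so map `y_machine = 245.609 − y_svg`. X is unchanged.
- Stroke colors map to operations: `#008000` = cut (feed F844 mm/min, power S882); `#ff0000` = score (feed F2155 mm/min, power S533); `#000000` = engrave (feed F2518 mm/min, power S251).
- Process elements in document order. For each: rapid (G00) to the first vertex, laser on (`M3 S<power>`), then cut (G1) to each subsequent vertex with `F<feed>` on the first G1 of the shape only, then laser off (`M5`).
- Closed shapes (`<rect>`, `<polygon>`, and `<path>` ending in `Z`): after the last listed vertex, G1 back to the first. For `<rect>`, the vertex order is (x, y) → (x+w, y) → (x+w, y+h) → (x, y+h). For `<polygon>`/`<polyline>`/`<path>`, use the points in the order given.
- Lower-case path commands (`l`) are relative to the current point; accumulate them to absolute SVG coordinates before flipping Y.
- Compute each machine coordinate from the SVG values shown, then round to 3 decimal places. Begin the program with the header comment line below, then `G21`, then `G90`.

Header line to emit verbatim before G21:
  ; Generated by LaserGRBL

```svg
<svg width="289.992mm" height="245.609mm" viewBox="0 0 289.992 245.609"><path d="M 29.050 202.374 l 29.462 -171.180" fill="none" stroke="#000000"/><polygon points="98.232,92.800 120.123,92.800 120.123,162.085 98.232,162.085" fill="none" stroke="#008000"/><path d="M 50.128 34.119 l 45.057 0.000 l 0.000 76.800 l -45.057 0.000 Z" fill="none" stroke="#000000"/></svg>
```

1 u = 1 mm; y_m = 245.609 − y.

[1] `<path>` line segment, #000000→engrave S251 F2518: (29.050,43.235) → (58.512,214.415)

[2] `<polygon>` rectangle, #008000→cut S882 F844: (98.232,152.809) → (120.123,152.809) → (120.123,83.524) → (98.232,83.524) → (98.232,152.809) (closed)

[3] `<path>` rectangle, #000000→engrave S251 F2518: (50.128,211.490) → (95.185,211.490) → (95.185,134.690) → (50.128,134.690) → (50.128,211.490) (closed)

; Generated by LaserGRBL
G21
G90
G00 X29.050 Y43.235
M3 S251
G1 X58.512 Y214.415 F2518
M5
G00 X98.232 Y152.809
M3 S882
G1 X120.123 Y152.809 F844
G1 X120.123 Y83.524
G1 X98.232 Y83.524
G1 X98.232 Y152.809
M5
G00 X50.128 Y211.490
M3 S251
G1 X95.185 Y211.490 F2518
G1 X95.185 Y134.690
G1 X50.128 Y134.690
G1 X50.128 Y211.490
M5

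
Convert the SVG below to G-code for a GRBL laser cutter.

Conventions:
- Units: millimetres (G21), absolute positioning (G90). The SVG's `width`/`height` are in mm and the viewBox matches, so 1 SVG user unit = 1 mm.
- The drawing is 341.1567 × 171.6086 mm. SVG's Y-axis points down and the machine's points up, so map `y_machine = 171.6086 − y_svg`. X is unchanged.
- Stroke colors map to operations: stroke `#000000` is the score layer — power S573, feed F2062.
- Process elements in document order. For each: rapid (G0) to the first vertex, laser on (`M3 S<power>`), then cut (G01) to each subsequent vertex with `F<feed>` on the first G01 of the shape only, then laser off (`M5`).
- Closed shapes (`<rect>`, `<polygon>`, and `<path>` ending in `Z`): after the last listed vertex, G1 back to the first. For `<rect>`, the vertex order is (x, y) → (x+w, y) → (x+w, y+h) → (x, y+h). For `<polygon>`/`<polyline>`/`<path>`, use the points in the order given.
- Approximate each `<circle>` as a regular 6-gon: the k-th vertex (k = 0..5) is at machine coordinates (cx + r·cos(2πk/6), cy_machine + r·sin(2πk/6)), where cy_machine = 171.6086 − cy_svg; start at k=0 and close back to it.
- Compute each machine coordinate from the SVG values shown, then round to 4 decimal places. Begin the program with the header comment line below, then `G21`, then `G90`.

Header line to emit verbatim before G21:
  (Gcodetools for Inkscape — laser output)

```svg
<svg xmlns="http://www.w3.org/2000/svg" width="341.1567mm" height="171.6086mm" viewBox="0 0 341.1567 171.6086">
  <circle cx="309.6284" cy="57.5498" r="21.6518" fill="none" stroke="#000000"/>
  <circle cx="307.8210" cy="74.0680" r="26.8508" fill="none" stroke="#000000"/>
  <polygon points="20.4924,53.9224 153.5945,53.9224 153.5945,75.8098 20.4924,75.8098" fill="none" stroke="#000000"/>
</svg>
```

viewBox `0 0 341.1567 171.6086` with mm width/height → 1 unit = 1 mm. Flip: y_m = 171.6086 − y_svg.

**Shape 1** — `<circle>` circle, stroke `#000000` → score (S573, F2062). Machine vertices: (331.2802,114.0588) → (320.4543,132.8098) → (298.8025,132.8098) → (287.9766,114.0588) → (298.8025,95.3078) → (320.4543,95.3078) → (331.2802,114.0588). Closed: final G1 returns to the first vertex.

**Shape 2** — `<circle>` circle, stroke `#000000` → score (S573, F2062). Machine vertices: (334.6718,97.5406) → (321.2464,120.7941) → (294.3956,120.7941) → (280.9702,97.5406) → (294.3956,74.2871) → (321.2464,74.2871) → (334.6718,97.5406). Closed: final G1 returns to the first vertex.

**Shape 3** — `<polygon>` rectangle, stroke `#000000` → score (S573, F2062). Machine vertices: (20.4924,117.6862) → (153.5945,117.6862) → (153.5945,95.7988) → (20.4924,95.7988) → (20.4924,117.6862). Closed: final G1 returns to the first vertex.

(Gcodetools for Inkscape — laser output)
G21
G90
G0 X331.2802 Y114.0588
M3 S573
G01 X320.4543 Y132.8098 F2062
G01 X298.8025 Y132.8098
G01 X287.9766 Y114.0588
G01 X298.8025 Y95.3078
G01 X320.4543 Y95.3078
G01 X331.2802 Y114.0588
M5
G0 X334.6718 Y97.5406
M3 S573
G01 X321.2464 Y120.7941 F2062
G01 X294.3956 Y120.7941
G01 X280.9702 Y97.5406
G01 X294.3956 Y74.2871
G01 X321.2464 Y74.2871
G01 X334.6718 Y97.5406
M5
G0 X20.4924 Y117.6862
M3 S573
G01 X153.5945 Y117.6862 F2062
G01 X153.5945 Y95.7988
G01 X20.4924 Y95.7988
G01 X20.4924 Y117.6862
M5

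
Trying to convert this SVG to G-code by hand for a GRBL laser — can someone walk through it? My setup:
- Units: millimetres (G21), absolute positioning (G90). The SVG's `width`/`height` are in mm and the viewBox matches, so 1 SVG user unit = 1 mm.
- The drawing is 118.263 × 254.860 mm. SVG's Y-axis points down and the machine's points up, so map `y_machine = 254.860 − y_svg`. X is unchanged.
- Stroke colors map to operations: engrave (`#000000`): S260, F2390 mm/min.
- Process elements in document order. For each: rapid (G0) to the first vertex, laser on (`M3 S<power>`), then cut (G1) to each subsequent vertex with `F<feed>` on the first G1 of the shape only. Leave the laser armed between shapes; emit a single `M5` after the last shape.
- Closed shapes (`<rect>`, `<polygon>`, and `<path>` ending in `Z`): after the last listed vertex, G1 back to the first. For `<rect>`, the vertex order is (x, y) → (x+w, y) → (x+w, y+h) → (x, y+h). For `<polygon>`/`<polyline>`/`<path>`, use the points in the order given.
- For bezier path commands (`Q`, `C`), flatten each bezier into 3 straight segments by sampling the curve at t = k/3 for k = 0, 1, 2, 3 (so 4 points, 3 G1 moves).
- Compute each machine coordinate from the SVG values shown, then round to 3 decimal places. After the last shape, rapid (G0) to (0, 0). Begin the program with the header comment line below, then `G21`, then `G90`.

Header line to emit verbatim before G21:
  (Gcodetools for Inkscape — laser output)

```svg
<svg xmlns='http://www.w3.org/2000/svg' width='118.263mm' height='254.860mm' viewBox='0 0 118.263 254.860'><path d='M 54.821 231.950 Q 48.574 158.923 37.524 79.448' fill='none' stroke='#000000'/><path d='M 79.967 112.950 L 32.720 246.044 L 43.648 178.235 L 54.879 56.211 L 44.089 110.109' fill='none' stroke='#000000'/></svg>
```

Since the viewBox matches the mm dimensions, user units are millimetres directly. The only transform is the Y-flip y_m = 254.860 − y_svg.

Shape 1 is a quadratic bezier drawn with `<path>`. Its stroke #000000 means engrave at S260, F2390. After flipping Y the toolpath is (54.821,22.910) → (50.123,72.311) → (44.357,123.145) → (37.524,175.412).

Shape 2 is a open polyline drawn with `<path>`. Its stroke #000000 means engrave at S260, F2390. After flipping Y the toolpath is (79.967,141.910) → (32.720,8.816) → (43.648,76.625) → (54.879,198.649) → (44.089,144.751).

(Gcodetools for Inkscape — laser output)
G21
G90
G0 X54.821 Y22.910
M3 S260
G1 X50.123 Y72.311 F2390
G1 X44.357 Y123.145
G1 X37.524 Y175.412
G0 X79.967 Y141.910
M3 S260
G1 X32.720 Y8.816 F2390
G1 X43.648 Y76.625
G1 X54.879 Y198.649
G1 X44.089 Y144.751
M5
G0 X0.000 Y0.000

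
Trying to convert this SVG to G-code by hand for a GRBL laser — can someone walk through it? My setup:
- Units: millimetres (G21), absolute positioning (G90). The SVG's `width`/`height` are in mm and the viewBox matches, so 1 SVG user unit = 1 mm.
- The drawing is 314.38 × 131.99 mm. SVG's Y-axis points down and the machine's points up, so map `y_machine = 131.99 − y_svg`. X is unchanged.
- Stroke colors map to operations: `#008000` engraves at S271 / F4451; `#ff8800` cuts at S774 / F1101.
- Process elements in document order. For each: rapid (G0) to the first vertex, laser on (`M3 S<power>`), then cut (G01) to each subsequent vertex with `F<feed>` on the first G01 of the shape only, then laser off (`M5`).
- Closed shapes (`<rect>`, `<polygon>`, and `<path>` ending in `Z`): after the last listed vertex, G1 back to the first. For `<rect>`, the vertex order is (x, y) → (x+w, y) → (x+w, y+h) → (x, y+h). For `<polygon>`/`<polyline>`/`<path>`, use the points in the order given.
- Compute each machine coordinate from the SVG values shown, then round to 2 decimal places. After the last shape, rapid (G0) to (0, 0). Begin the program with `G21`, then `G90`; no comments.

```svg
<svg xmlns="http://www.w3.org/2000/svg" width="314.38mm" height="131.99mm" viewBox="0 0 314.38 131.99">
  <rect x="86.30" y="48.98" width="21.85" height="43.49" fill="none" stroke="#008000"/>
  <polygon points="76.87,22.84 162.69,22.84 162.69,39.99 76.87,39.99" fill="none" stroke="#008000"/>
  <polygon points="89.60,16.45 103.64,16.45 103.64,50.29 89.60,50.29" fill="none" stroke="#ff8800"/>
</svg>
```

G21
G90
G0 X86.30 Y83.01
M3 S271
G01 X108.15 Y83.01 F4451
G01 X108.15 Y39.52
G01 X86.30 Y39.52
G01 X86.30 Y83.01
M5
G0 X76.87 Y109.15
M3 S271
G01 X162.69 Y109.15 F4451
G01 X162.69 Y92.00
G01 X76.87 Y92.00
G01 X76.87 Y109.15
M5
G0 X89.60 Y115.54
M3 S774
G01 X103.64 Y115.54 F1101
G01 X103.64 Y81.70
G01 X89.60 Y81.70
G01 X89.60 Y115.54
M5
G0 X0.00 Y0.00

Since the viewBox matches the mm dimensions, user units are millimetres directly. The only transform is the Y-flip y_m = 131.99 − y_svg.

Shape 1 is a rectangle drawn with `<rect>`. Its stroke #008000 means engrave at S271, F4451. After flipping Y the toolpath is (86.30,83.01) → (108.15,83.01) → (108.15,39.52) → (86.30,39.52) → (86.30,83.01), returning to the start.

Shape 2 is a rectangle drawn with `<polygon>`. Its stroke #008000 means engrave at S271, F4451. After flipping Y the toolpath is (76.87,109.15) → (162.69,109.15) → (162.69,92.00) → (76.87,92.00) → (76.87,109.15), returning to the start.

Shape 3 is a rectangle drawn with `<polygon>`. Its stroke #ff8800 means cut at S774, F1101. After flipping Y the toolpath is (89.60,115.54) → (103.64,115.54) → (103.64,81.70) → (89.60,81.70) → (89.60,115.54), returning to the start.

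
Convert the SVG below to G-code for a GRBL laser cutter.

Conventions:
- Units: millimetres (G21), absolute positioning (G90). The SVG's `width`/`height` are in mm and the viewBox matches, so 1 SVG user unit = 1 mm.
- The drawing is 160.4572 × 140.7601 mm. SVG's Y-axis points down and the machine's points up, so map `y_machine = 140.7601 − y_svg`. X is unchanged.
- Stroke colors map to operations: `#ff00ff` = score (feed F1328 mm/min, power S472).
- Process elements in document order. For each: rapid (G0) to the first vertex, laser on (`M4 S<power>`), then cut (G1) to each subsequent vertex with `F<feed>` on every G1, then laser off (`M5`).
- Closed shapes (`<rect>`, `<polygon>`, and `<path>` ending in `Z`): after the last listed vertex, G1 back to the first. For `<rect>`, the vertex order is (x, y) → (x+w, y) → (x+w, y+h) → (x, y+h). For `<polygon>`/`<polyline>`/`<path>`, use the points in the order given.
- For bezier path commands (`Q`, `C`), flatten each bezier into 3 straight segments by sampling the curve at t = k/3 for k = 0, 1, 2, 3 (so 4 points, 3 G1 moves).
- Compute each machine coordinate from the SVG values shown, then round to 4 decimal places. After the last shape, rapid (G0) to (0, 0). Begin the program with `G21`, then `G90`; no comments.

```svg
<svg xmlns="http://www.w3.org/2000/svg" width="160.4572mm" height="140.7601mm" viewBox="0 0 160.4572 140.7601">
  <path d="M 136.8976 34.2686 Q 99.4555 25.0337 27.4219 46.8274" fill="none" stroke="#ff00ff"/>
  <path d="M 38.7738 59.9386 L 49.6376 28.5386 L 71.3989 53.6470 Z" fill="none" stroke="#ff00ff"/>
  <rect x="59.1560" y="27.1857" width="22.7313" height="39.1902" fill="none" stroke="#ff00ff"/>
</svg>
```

G21
G90
G0 X136.8976 Y106.4915
M4 S472
G1 X108.0927 Y109.2005 F1328
G1 X71.6008 Y105.0142 F1328
G1 X27.4219 Y93.9327 F1328
M5
G0 X38.7738 Y80.8215
M4 S472
G1 X49.6376 Y112.2215 F1328
G1 X71.3989 Y87.1131 F1328
G1 X38.7738 Y80.8215 F1328
M5
G0 X59.1560 Y113.5744
M4 S472
G1 X81.8873 Y113.5744 F1328
G1 X81.8873 Y74.3842 F1328
G1 X59.1560 Y74.3842 F1328
G1 X59.1560 Y113.5744 F1328
M5
G0 X0.0000 Y0.0000

Since the viewBox matches the mm dimensions, user units are millimetres directly. The only transform is the Y-flip y_m = 140.7601 − y_svg.

Shape 1 is a quadratic bezier drawn with `<path>`. Its stroke #ff00ff means score at S472, F1328. After flipping Y the toolpath is (136.8976,106.4915) → (108.0927,109.2005) → (71.6008,105.0142) → (27.4219,93.9327).

Shape 2 is a regular polygon drawn with `<path>`. Its stroke #ff00ff means score at S472, F1328. After flipping Y the toolpath is (38.7738,80.8215) → (49.6376,112.2215) → (71.3989,87.1131) → (38.7738,80.8215), returning to the start.

Shape 3 is a rectangle drawn with `<rect>`. Its stroke #ff00ff means score at S472, F1328. After flipping Y the toolpath is (59.1560,113.5744) → (81.8873,113.5744) → (81.8873,74.3842) → (59.1560,74.3842) → (59.1560,113.5744), returning to the start.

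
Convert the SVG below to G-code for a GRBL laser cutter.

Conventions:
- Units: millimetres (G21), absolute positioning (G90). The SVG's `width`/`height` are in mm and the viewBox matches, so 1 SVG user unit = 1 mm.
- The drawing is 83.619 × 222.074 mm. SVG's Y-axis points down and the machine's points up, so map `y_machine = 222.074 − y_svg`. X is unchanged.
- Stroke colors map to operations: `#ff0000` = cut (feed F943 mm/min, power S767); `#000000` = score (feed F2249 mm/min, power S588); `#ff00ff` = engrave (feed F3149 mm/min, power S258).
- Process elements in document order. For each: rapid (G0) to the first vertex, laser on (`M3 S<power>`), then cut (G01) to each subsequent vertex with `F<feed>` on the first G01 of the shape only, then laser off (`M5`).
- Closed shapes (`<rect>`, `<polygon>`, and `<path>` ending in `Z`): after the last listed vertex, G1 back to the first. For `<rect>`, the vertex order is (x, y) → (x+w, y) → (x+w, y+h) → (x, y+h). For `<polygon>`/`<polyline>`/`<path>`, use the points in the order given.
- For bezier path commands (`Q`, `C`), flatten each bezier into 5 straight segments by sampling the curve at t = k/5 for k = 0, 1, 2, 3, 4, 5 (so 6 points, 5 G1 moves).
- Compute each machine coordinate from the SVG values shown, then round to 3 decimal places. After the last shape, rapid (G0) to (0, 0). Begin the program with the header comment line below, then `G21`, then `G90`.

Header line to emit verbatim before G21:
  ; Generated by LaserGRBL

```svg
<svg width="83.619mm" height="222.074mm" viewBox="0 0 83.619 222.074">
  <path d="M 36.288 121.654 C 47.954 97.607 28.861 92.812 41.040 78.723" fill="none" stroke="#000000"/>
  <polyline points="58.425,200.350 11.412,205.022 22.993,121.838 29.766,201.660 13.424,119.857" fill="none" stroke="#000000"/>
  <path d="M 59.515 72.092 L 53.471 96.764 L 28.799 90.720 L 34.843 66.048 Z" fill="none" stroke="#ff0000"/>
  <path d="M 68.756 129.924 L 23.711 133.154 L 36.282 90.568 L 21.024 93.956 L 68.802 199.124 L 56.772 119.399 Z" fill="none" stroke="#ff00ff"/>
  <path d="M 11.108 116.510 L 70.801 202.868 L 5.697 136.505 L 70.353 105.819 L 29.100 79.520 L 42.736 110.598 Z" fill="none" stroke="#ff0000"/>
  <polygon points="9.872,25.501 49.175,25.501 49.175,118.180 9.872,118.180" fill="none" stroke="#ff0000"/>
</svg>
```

; Generated by LaserGRBL
G21
G90
G0 X36.288 Y100.420
M3 S588
G01 X40.093 Y112.766 F2249
G01 X39.493 Y121.862
G01 X37.466 Y129.078
G01 X36.989 Y135.785
G01 X41.040 Y143.351
M5
G0 X58.425 Y21.724
M3 S588
G01 X11.412 Y17.052 F2249
G01 X22.993 Y100.236
G01 X29.766 Y20.414
G01 X13.424 Y102.217
M5
G0 X59.515 Y149.982
M3 S767
G01 X53.471 Y125.310 F943
G01 X28.799 Y131.354
G01 X34.843 Y156.026
G01 X59.515 Y149.982
M5
G0 X68.756 Y92.150
M3 S258
G01 X23.711 Y88.920 F3149
G01 X36.282 Y131.506
G01 X21.024 Y128.118
G01 X68.802 Y22.950
G01 X56.772 Y102.675
G01 X68.756 Y92.150
M5
G0 X11.108 Y105.564
M3 S767
G01 X70.801 Y19.206 F943
G01 X5.697 Y85.569
G01 X70.353 Y116.255
G01 X29.100 Y142.554
G01 X42.736 Y111.476
G01 X11.108 Y105.564
M5
G0 X9.872 Y196.573
M3 S767
G01 X49.175 Y196.573 F943
G01 X49.175 Y103.894
G01 X9.872 Y103.894
G01 X9.872 Y196.573
M5
G0 X0.000 Y0.000

viewBox `0 0 83.619 222.074` with mm width/height → 1 unit = 1 mm. Flip: y_m = 222.074 − y_svg.

**Shape 1** — `<path>` cubic bezier, stroke `#000000` → score (S588, F2249). Control points (SVG): P0=(36.288,121.654), P1=(47.954,97.607), P2=(28.861,92.812), P3=(41.040,78.723); sampled at t=k/5. Machine vertices: (36.288,100.420) → (40.093,112.766) → (39.493,121.862) → (37.466,129.078) → (36.989,135.785) → (41.040,143.351). Open path.

**Shape 2** — `<polyline>` open polyline, stroke `#000000` → score (S588, F2249). Machine vertices: (58.425,21.724) → (11.412,17.052) → (22.993,100.236) → (29.766,20.414) → (13.424,102.217). Open path.

**Shape 3** — `<path>` regular polygon, stroke `#ff0000` → cut (S767, F943). Machine vertices: (59.515,149.982) → (53.471,125.310) → (28.799,131.354) → (34.843,156.026) → (59.515,149.982). Closed: final G1 returns to the first vertex.

**Shape 4** — `<path>` closed polygon, stroke `#ff00ff` → engrave (S258, F3149). Machine vertices: (68.756,92.150) → (23.711,88.920) → (36.282,131.506) → (21.024,128.118) → (68.802,22.950) → (56.772,102.675) → (68.756,92.150). Closed: final G1 returns to the first vertex.

**Shape 5** — `<path>` closed polygon, stroke `#ff0000` → cut (S767, F943). Machine vertices: (11.108,105.564) → (70.801,19.206) → (5.697,85.569) → (70.353,116.255) → (29.100,142.554) → (42.736,111.476) → (11.108,105.564). Closed: final G1 returns to the first vertex.

**Shape 6** — `<polygon>` rectangle, stroke `#ff0000` → cut (S767, F943). Machine vertices: (9.872,196.573) → (49.175,196.573) → (49.175,103.894) → (9.872,103.894) → (9.872,196.573). Closed: final G1 returns to the first vertex.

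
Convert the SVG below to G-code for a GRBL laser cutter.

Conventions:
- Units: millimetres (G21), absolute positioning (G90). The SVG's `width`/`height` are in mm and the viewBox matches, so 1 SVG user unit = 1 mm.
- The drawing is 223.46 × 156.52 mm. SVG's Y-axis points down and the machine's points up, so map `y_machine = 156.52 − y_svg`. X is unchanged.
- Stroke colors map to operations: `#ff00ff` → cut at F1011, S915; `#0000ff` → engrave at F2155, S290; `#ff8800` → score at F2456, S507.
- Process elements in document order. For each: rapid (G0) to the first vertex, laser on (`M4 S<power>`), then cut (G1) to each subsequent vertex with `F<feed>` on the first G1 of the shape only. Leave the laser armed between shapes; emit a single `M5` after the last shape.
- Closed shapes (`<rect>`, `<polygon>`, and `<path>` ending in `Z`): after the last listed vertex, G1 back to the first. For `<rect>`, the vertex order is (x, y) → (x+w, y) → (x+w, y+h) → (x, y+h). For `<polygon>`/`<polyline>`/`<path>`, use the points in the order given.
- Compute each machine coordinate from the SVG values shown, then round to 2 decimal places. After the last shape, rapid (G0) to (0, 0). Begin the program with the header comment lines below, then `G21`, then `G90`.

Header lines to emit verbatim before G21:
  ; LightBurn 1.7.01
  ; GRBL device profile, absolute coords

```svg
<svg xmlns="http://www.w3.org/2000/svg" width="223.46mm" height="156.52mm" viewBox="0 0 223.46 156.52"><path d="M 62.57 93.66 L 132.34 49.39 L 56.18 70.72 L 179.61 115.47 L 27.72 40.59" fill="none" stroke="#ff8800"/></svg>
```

Since the viewBox matches the mm dimensions, user units are millimetres directly. The only transform is the Y-flip y_m = 156.52 − y_svg.

Shape 1 is a open polyline drawn with `<path>`. Its stroke #ff8800 means score at S507, F2456. After flipping Y the toolpath is (62.57,62.86) → (132.34,107.13) → (56.18,85.80) → (179.61,41.05) → (27.72,115.93).

; LightBurn 1.7.01
; GRBL device profile, absolute coords
G21
G90
G0 X62.57 Y62.86
M4 S507
G1 X132.34 Y107.13 F2456
G1 X56.18 Y85.80
G1 X179.61 Y41.05
G1 X27.72 Y115.93
M5
G0 X0.00 Y0.00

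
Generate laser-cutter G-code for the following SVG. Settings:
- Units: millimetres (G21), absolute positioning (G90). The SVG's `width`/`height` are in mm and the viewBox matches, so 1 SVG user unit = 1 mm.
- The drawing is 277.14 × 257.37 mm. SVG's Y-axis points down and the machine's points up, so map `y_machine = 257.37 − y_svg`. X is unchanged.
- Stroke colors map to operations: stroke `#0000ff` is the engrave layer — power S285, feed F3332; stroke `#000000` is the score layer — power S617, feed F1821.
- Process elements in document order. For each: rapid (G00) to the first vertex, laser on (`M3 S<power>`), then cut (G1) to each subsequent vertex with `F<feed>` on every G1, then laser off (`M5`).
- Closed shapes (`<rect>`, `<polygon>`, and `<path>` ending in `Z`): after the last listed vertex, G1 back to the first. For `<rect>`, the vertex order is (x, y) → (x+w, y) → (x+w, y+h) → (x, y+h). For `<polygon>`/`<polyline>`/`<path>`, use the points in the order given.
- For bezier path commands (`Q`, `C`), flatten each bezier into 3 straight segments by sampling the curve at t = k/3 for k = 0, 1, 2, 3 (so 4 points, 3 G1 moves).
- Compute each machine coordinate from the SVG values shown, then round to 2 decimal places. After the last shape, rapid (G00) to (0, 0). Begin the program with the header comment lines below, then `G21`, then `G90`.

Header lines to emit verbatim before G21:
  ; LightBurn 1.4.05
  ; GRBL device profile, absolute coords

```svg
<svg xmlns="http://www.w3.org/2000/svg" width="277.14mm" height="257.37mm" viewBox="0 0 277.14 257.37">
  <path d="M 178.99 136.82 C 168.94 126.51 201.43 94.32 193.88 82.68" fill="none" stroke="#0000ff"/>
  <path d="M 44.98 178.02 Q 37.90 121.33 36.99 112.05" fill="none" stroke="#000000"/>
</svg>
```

; LightBurn 1.4.05
; GRBL device profile, absolute coords
G21
G90
G00 X178.99 Y120.55
M3 S285
G1 X180.06 Y136.58 F3332
G1 X191.14 Y157.77 F3332
G1 X193.88 Y174.69 F3332
M5
G00 X44.98 Y79.35
M3 S617
G1 X40.95 Y111.88 F1821
G1 X38.28 Y133.87 F1821
G1 X36.99 Y145.32 F1821
M5
G00 X0.00 Y0.00

Since the viewBox matches the mm dimensions, user units are millimetres directly. The only transform is the Y-flip y_m = 257.37 − y_svg.

Shape 1 is a cubic bezier drawn with `<path>`. Its stroke #0000ff means engrave at S285, F3332. After flipping Y the toolpath is (178.99,120.55) → (180.06,136.58) → (191.14,157.77) → (193.88,174.69).

Shape 2 is a quadratic bezier drawn with `<path>`. Its stroke #000000 means score at S617, F1821. After flipping Y the toolpath is (44.98,79.35) → (40.95,111.88) → (38.28,133.87) → (36.99,145.32).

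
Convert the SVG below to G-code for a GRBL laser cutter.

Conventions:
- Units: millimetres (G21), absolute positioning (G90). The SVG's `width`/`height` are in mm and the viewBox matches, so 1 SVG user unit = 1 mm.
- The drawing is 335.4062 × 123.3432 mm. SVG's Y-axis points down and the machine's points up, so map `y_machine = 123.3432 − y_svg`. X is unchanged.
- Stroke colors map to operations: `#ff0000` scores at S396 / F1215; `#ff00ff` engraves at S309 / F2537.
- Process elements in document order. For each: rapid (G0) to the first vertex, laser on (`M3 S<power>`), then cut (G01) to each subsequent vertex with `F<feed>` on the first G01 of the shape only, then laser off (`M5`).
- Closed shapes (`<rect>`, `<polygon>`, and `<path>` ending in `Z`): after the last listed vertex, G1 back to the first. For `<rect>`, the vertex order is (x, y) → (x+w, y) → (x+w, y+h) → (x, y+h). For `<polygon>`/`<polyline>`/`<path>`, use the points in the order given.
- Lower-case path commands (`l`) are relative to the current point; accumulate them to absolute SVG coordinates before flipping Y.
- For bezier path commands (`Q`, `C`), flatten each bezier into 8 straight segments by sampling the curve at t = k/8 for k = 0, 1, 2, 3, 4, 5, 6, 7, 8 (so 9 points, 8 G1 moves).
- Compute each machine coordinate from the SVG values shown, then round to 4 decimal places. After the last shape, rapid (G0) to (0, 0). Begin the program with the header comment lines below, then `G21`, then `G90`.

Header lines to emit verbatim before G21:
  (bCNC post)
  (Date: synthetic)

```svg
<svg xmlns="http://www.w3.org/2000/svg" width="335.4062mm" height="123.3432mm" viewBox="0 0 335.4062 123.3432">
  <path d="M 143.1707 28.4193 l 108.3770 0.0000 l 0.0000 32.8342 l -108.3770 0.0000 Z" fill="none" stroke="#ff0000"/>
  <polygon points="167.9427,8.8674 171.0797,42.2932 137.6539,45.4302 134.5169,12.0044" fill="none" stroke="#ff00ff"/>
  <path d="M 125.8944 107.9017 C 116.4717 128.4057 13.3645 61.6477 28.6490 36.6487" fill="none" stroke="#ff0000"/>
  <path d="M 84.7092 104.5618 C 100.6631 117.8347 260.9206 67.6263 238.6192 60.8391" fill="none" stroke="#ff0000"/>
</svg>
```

(bCNC post)
(Date: synthetic)
G21
G90
G0 X143.1707 Y94.9239
M3 S396
G01 X251.5477 Y94.9239 F1215
G01 X251.5477 Y62.0897
G01 X143.1707 Y62.0897
G01 X143.1707 Y94.9239
M5
G0 X167.9427 Y114.4758
M3 S309
G01 X171.0797 Y81.0500 F2537
G01 X137.6539 Y77.9130
G01 X134.5169 Y111.3388
G01 X167.9427 Y114.4758
M5
G0 X125.8944 Y15.4415
M3 S396
G01 X118.3836 Y11.5909 F1215
G01 X104.5752 Y14.4092
G01 X86.9544 Y22.3843
G01 X68.0065 Y34.0044
G01 X50.2167 Y47.7574
G01 X36.0704 Y62.1314
G01 X28.0527 Y75.6144
G01 X28.6490 Y86.6945
M5
G0 X84.7092 Y18.7814
M3 S396
G01 X96.8177 Y16.5710 F1215
G01 X118.6243 Y19.0591
G01 X146.2985 Y24.9931
G01 X176.0099 Y33.1202
G01 X203.9281 Y42.1876
G01 X226.2227 Y50.9426
G01 X239.0632 Y58.1323
G01 X238.6192 Y62.5041
M5
G0 X0.0000 Y0.0000

Since the viewBox matches the mm dimensions, user units are millimetres directly. The only transform is the Y-flip y_m = 123.3432 − y_svg.

Shape 1 is a rectangle drawn with `<path>`. Its stroke #ff0000 means score at S396, F1215. After flipping Y the toolpath is (143.1707,94.9239) → (251.5477,94.9239) → (251.5477,62.0897) → (143.1707,62.0897) → (143.1707,94.9239), returning to the start.

Shape 2 is a regular polygon drawn with `<polygon>`. Its stroke #ff00ff means engrave at S309, F2537. After flipping Y the toolpath is (167.9427,114.4758) → (171.0797,81.0500) → (137.6539,77.9130) → (134.5169,111.3388) → (167.9427,114.4758), returning to the start.

Shape 3 is a cubic bezier drawn with `<path>`. Its stroke #ff0000 means score at S396, F1215. After flipping Y the toolpath is (125.8944,15.4415) → (118.3836,11.5909) → (104.5752,14.4092) → (86.9544,22.3843) → (68.0065,34.0044) → (50.2167,47.7574) → (36.0704,62.1314) → (28.0527,75.6144) → (28.6490,86.6945).

Shape 4 is a cubic bezier drawn with `<path>`. Its stroke #ff0000 means score at S396, F1215. After flipping Y the toolpath is (84.7092,18.7814) → (96.8177,16.5710) → (118.6243,19.0591) → (146.2985,24.9931) → (176.0099,33.1202) → (203.9281,42.1876) → (226.2227,50.9426) → (239.0632,58.1323) → (238.6192,62.5041).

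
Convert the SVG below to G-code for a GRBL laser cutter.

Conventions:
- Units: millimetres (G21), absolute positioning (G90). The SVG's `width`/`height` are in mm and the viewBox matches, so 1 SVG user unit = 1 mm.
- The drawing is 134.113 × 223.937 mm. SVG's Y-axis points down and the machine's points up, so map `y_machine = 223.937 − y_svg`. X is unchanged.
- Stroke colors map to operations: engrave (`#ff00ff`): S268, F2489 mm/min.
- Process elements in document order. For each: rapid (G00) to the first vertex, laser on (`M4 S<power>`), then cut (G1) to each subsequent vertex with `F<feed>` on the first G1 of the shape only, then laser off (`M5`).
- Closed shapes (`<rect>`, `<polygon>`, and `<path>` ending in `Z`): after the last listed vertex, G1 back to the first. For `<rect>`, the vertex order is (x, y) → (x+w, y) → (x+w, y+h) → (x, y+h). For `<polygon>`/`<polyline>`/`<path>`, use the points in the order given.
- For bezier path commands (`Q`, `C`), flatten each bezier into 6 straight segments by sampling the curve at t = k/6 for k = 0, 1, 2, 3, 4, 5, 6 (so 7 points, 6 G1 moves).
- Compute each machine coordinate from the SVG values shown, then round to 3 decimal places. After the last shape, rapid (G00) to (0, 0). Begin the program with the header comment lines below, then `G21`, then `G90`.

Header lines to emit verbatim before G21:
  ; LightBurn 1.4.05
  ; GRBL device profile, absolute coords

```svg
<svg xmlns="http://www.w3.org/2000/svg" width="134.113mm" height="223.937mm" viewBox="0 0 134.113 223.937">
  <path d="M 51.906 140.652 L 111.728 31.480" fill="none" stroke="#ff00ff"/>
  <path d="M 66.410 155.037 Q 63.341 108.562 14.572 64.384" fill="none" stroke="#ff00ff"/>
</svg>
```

; LightBurn 1.4.05
; GRBL device profile, absolute coords
G21
G90
G00 X51.906 Y83.285
M4 S268
G1 X111.728 Y192.457 F2489
M5
G00 X66.410 Y68.900
M4 S268
G1 X64.118 Y84.328 F2489
G1 X59.286 Y99.628
G1 X51.916 Y114.801
G1 X42.007 Y129.846
G1 X29.559 Y144.763
G1 X14.572 Y159.553
M5
G00 X0.000 Y0.000

1 u = 1 mm; y_m = 223.937 − y.

[1] `<path>` line segment, #ff00ff→engrave S268 F2489: (51.906,83.285) → (111.728,192.457)

[2] `<path>` quadratic bezier, #ff00ff→engrave S268 F2489: (66.410,68.900) → (64.118,84.328) → (59.286,99.628) → (51.916,114.801) → (42.007,129.846) → (29.559,144.763) → (14.572,159.553)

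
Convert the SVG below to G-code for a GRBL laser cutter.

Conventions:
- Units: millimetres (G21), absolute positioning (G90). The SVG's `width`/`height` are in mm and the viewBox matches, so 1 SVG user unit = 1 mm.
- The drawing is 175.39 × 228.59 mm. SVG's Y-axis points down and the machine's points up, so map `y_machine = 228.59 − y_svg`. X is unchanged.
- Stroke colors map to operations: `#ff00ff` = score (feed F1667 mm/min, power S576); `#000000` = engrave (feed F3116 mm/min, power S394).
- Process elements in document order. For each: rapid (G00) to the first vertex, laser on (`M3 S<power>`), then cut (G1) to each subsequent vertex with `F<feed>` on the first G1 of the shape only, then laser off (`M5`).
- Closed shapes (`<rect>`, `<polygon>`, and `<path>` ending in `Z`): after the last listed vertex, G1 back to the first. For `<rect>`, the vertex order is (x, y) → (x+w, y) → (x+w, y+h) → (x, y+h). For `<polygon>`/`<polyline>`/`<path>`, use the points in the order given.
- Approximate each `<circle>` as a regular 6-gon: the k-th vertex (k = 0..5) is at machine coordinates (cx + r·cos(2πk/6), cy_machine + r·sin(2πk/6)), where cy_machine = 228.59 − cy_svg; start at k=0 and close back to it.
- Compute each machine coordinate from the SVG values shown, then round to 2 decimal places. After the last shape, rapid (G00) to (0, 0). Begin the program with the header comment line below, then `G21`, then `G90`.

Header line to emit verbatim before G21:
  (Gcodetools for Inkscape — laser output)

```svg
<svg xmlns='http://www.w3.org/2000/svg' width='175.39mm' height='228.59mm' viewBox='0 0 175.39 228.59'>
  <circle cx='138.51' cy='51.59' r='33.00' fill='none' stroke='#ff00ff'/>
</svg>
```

(Gcodetools for Inkscape — laser output)
G21
G90
G00 X171.51 Y177.00
M3 S576
G1 X155.01 Y205.58 F1667
G1 X122.01 Y205.58
G1 X105.51 Y177.00
G1 X122.01 Y148.42
G1 X155.01 Y148.42
G1 X171.51 Y177.00
M5
G00 X0.00 Y0.00

1 u = 1 mm; y_m = 228.59 − y.

[1] `<circle>` circle, #ff00ff→score S576 F1667: (171.51,177.00) → (155.01,205.58) → (122.01,205.58) → (105.51,177.00) → (122.01,148.42) → (155.01,148.42) → (171.51,177.00) (closed)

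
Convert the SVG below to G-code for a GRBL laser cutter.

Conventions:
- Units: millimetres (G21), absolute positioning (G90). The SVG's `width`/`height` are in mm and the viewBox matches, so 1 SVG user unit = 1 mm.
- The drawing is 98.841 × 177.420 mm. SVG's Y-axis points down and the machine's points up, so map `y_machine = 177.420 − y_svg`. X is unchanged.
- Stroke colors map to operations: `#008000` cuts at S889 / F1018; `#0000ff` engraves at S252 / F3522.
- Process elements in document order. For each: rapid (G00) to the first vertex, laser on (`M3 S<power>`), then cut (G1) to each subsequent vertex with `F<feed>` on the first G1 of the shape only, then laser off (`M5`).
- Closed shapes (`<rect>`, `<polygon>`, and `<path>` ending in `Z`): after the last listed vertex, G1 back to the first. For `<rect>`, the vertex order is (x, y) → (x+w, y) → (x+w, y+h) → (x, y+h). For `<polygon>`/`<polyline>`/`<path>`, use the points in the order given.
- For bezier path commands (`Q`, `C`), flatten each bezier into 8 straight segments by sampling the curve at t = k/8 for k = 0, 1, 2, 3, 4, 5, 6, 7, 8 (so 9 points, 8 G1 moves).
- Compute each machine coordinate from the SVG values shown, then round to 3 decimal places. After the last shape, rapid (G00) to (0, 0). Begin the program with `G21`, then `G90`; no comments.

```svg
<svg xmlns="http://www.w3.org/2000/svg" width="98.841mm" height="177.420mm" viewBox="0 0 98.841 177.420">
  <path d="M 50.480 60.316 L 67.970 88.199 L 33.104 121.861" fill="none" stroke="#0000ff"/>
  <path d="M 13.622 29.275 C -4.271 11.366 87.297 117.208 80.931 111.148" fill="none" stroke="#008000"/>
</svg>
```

G21
G90
G00 X50.480 Y117.104
M3 S252
G1 X67.970 Y89.221 F3522
G1 X33.104 Y55.559
M5
G00 X13.622 Y148.145
M3 S889
G1 X11.638 Y149.520 F1018
G1 X17.486 Y142.056
G1 X28.734 Y128.512
G1 X42.954 Y111.652
G1 X57.714 Y94.236
G1 X70.583 Y79.027
G1 X79.133 Y68.785
G1 X80.931 Y66.272
M5
G00 X0.000 Y0.000

Since the viewBox matches the mm dimensions, user units are millimetres directly. The only transform is the Y-flip y_m = 177.420 − y_svg.

Shape 1 is a open polyline drawn with `<path>`. Its stroke #0000ff means engrave at S252, F3522. After flipping Y the toolpath is (50.480,117.104) → (67.970,89.221) → (33.104,55.559).

Shape 2 is a cubic bezier drawn with `<path>`. Its stroke #008000 means cut at S889, F1018. After flipping Y the toolpath is (13.622,148.145) → (11.638,149.520) → (17.486,142.056) → (28.734,128.512) → (42.954,111.652) → (57.714,94.236) → (70.583,79.027) → (79.133,68.785) → (80.931,66.272).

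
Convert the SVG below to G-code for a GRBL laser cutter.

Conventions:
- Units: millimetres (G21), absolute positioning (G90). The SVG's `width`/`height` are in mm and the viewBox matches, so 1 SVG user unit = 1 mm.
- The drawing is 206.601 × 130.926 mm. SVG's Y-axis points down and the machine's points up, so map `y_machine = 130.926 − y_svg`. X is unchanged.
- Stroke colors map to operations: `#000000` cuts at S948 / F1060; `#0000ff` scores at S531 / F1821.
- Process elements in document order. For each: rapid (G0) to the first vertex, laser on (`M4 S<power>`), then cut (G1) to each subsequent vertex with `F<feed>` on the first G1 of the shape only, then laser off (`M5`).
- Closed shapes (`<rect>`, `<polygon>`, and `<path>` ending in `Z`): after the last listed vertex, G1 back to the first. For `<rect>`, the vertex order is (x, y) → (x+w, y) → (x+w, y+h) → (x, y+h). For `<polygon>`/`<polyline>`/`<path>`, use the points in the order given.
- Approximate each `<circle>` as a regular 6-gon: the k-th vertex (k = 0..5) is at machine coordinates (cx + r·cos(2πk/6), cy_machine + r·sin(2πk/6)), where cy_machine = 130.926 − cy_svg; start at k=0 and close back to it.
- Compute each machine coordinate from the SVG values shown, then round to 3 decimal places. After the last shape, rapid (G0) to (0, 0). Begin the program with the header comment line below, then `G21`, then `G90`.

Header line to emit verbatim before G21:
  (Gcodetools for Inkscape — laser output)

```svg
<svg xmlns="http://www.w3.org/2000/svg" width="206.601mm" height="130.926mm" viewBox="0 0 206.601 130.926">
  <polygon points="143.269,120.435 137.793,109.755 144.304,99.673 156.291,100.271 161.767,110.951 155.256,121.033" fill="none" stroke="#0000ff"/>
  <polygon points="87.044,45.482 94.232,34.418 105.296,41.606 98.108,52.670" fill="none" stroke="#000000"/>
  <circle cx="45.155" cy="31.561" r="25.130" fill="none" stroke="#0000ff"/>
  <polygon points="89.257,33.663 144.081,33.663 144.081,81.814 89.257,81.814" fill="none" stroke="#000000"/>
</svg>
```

(Gcodetools for Inkscape — laser output)
G21
G90
G0 X143.269 Y10.491
M4 S531
G1 X137.793 Y21.171 F1821
G1 X144.304 Y31.253
G1 X156.291 Y30.655
G1 X161.767 Y19.975
G1 X155.256 Y9.893
G1 X143.269 Y10.491
M5
G0 X87.044 Y85.444
M4 S948
G1 X94.232 Y96.508 F1060
G1 X105.296 Y89.320
G1 X98.108 Y78.256
G1 X87.044 Y85.444
M5
G0 X70.285 Y99.365
M4 S531
G1 X57.720 Y121.128 F1821
G1 X32.590 Y121.128
G1 X20.025 Y99.365
G1 X32.590 Y77.602
G1 X57.720 Y77.602
G1 X70.285 Y99.365
M5
G0 X89.257 Y97.263
M4 S948
G1 X144.081 Y97.263 F1060
G1 X144.081 Y49.112
G1 X89.257 Y49.112
G1 X89.257 Y97.263
M5
G0 X0.000 Y0.000

viewBox `0 0 206.601 130.926` with mm width/height → 1 unit = 1 mm. Flip: y_m = 130.926 − y_svg.

**Shape 1** — `<polygon>` regular polygon, stroke `#0000ff` → score (S531, F1821). Machine vertices: (143.269,10.491) → (137.793,21.171) → (144.304,31.253) → (156.291,30.655) → (161.767,19.975) → (155.256,9.893) → (143.269,10.491). Closed: final G1 returns to the first vertex.

**Shape 2** — `<polygon>` regular polygon, stroke `#000000` → cut (S948, F1060). Machine vertices: (87.044,85.444) → (94.232,96.508) → (105.296,89.320) → (98.108,78.256) → (87.044,85.444). Closed: final G1 returns to the first vertex.

**Shape 3** — `<circle>` circle, stroke `#0000ff` → score (S531, F1821). Machine vertices: (70.285,99.365) → (57.720,121.128) → (32.590,121.128) → (20.025,99.365) → (32.590,77.602) → (57.720,77.602) → (70.285,99.365). Closed: final G1 returns to the first vertex.

**Shape 4** — `<polygon>` rectangle, stroke `#000000` → cut (S948, F1060). Machine vertices: (89.257,97.263) → (144.081,97.263) → (144.081,49.112) → (89.257,49.112) → (89.257,97.263). Closed: final G1 returns to the first vertex.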